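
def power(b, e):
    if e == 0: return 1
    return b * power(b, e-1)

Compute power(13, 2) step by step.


power(13, 2)
= 13 * power(13, 1)
= 13 * 13 * power(13, 0)
= 13 * 13 * 1
= 169

169


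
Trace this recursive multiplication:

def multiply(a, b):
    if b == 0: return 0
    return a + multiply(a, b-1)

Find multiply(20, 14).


multiply(20, 14) = 20 + multiply(20, 13)
multiply(20, 13) = 20 + multiply(20, 12)
multiply(20, 12) = 20 + multiply(20, 11)
multiply(20, 11) = 20 + multiply(20, 10)
multiply(20, 10) = 20 + multiply(20, 9)
multiply(20, 9) = 20 + multiply(20, 8)
multiply(20, 8) = 20 + multiply(20, 7)
multiply(20, 7) = 20 + multiply(20, 6)
multiply(20, 6) = 20 + multiply(20, 5)
multiply(20, 5) = 20 + multiply(20, 4)
multiply(20, 4) = 20 + multiply(20, 3)
multiply(20, 3) = 20 + multiply(20, 2)
multiply(20, 2) = 20 + multiply(20, 1)
multiply(20, 1) = 20 + multiply(20, 0)
multiply(20, 0) = 0  (base case)
Total: 20 + 20 + 20 + 20 + 20 + 20 + 20 + 20 + 20 + 20 + 20 + 20 + 20 + 20 + 0 = 280

280


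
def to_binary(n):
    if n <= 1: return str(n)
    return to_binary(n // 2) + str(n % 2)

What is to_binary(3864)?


to_binary(3864) = to_binary(1932) + '0'
to_binary(1932) = to_binary(966) + '0'
to_binary(966) = to_binary(483) + '0'
to_binary(483) = to_binary(241) + '1'
to_binary(241) = to_binary(120) + '1'
to_binary(120) = to_binary(60) + '0'
to_binary(60) = to_binary(30) + '0'
to_binary(30) = to_binary(15) + '0'
to_binary(15) = to_binary(7) + '1'
to_binary(7) = to_binary(3) + '1'
to_binary(3) = to_binary(1) + '1'
to_binary(1) = '1'  (base case)
Concatenating: '1' + '1' + '1' + '1' + '0' + '0' + '0' + '1' + '1' + '0' + '0' + '0' = '111100011000'

111100011000


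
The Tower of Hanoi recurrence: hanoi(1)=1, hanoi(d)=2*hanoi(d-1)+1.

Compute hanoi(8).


hanoi(8) = 2 * hanoi(7) + 1
hanoi(7) = 2 * hanoi(6) + 1
hanoi(6) = 2 * hanoi(5) + 1
hanoi(5) = 2 * hanoi(4) + 1
hanoi(4) = 2 * hanoi(3) + 1
hanoi(3) = 2 * hanoi(2) + 1
hanoi(2) = 2 * hanoi(1) + 1
hanoi(1) = 1  (base case)
hanoi(2) = 2 * 1 + 1 = 3
hanoi(3) = 2 * 3 + 1 = 7
hanoi(4) = 2 * 7 + 1 = 15
hanoi(5) = 2 * 15 + 1 = 31
hanoi(6) = 2 * 31 + 1 = 63
hanoi(7) = 2 * 63 + 1 = 127
hanoi(8) = 2 * 127 + 1 = 255

255


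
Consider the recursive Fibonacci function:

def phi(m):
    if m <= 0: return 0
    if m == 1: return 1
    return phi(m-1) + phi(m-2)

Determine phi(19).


Computing phi(19) bottom-up:
phi(0) = 0
phi(1) = 1
phi(2) = phi(1) + phi(0) = 1 + 0 = 1
phi(3) = phi(2) + phi(1) = 1 + 1 = 2
phi(4) = phi(3) + phi(2) = 2 + 1 = 3
phi(5) = phi(4) + phi(3) = 3 + 2 = 5
phi(6) = phi(5) + phi(4) = 5 + 3 = 8
phi(7) = phi(6) + phi(5) = 8 + 5 = 13
phi(8) = phi(7) + phi(6) = 13 + 8 = 21
phi(9) = phi(8) + phi(7) = 21 + 13 = 34
phi(10) = phi(9) + phi(8) = 34 + 21 = 55
phi(11) = phi(10) + phi(9) = 55 + 34 = 89
phi(12) = phi(11) + phi(10) = 89 + 55 = 144
phi(13) = phi(12) + phi(11) = 144 + 89 = 233
phi(14) = phi(13) + phi(12) = 233 + 144 = 377
phi(15) = phi(14) + phi(13) = 377 + 233 = 610
phi(16) = phi(15) + phi(14) = 610 + 377 = 987
phi(17) = phi(16) + phi(15) = 987 + 610 = 1597
phi(18) = phi(17) + phi(16) = 1597 + 987 = 2584
phi(19) = phi(18) + phi(17) = 2584 + 1597 = 4181

4181


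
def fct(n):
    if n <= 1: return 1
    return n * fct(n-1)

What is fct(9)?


fct(9)
= 9 * fct(8)
= 9 * 8 * fct(7)
= 9 * 8 * 7 * fct(6)
= 9 * 8 * 7 * 6 * fct(5)
= 9 * 8 * 7 * 6 * 5 * fct(4)
= 9 * 8 * 7 * 6 * 5 * 4 * fct(3)
= 9 * 8 * 7 * 6 * 5 * 4 * 3 * fct(2)
= 9 * 8 * 7 * 6 * 5 * 4 * 3 * 2 * fct(1)
= 9 * 8 * 7 * 6 * 5 * 4 * 3 * 2 * 1
= 362880

362880


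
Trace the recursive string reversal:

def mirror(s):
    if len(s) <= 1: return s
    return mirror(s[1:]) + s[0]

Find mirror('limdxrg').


mirror('limdxrg') = mirror('imdxrg') + 'l'
mirror('imdxrg') = mirror('mdxrg') + 'i'
mirror('mdxrg') = mirror('dxrg') + 'm'
mirror('dxrg') = mirror('xrg') + 'd'
mirror('xrg') = mirror('rg') + 'x'
mirror('rg') = mirror('g') + 'r'
mirror('g') = 'g'  (base case)
Concatenating: 'g' + 'r' + 'x' + 'd' + 'm' + 'i' + 'l' = 'grxdmil'

grxdmil


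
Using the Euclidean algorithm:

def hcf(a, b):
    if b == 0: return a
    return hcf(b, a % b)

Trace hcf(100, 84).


hcf(100, 84) = hcf(84, 16)
hcf(84, 16) = hcf(16, 4)
hcf(16, 4) = hcf(4, 0)
hcf(4, 0) = 4  (base case)

4


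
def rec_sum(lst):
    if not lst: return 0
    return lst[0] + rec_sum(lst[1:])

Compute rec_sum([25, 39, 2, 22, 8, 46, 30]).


rec_sum([25, 39, 2, 22, 8, 46, 30]) = 25 + rec_sum([39, 2, 22, 8, 46, 30])
rec_sum([39, 2, 22, 8, 46, 30]) = 39 + rec_sum([2, 22, 8, 46, 30])
rec_sum([2, 22, 8, 46, 30]) = 2 + rec_sum([22, 8, 46, 30])
rec_sum([22, 8, 46, 30]) = 22 + rec_sum([8, 46, 30])
rec_sum([8, 46, 30]) = 8 + rec_sum([46, 30])
rec_sum([46, 30]) = 46 + rec_sum([30])
rec_sum([30]) = 30 + rec_sum([])
rec_sum([]) = 0  (base case)
Total: 25 + 39 + 2 + 22 + 8 + 46 + 30 + 0 = 172

172


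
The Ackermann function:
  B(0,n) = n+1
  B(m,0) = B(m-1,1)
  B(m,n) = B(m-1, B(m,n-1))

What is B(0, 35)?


B(0, 35) = 36
Result: B(0, 35) = 36

36


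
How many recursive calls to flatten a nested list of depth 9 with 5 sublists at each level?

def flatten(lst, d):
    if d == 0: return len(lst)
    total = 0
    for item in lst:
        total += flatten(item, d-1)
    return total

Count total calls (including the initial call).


At depth 0 (root): 1 call
At depth 1: each of 1 parents calls flatten on 5 children = 5 calls
At depth 2: each of 5 parents calls flatten on 5 children = 25 calls
At depth 3: each of 25 parents calls flatten on 5 children = 125 calls
At depth 4: each of 125 parents calls flatten on 5 children = 625 calls
At depth 5: each of 625 parents calls flatten on 5 children = 3125 calls
At depth 6: each of 3125 parents calls flatten on 5 children = 15625 calls
At depth 7: each of 15625 parents calls flatten on 5 children = 78125 calls
At depth 8: each of 78125 parents calls flatten on 5 children = 390625 calls
At depth 9: each of 390625 parents calls flatten on 5 children = 1953125 calls
Total: 1 + 5 + 25 + 125 + 625 + 3125 + 15625 + 78125 + 390625 + 1953125 = 2441406

2441406


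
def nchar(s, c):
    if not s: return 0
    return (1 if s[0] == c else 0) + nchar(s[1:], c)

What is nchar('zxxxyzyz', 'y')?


s[0]='z' != 'y' -> 0
s[0]='x' != 'y' -> 0
s[0]='x' != 'y' -> 0
s[0]='x' != 'y' -> 0
s[0]='y' == 'y' -> 1
s[0]='z' != 'y' -> 0
s[0]='y' == 'y' -> 1
s[0]='z' != 'y' -> 0
Sum: 0 + 0 + 0 + 0 + 1 + 0 + 1 + 0 = 2

2


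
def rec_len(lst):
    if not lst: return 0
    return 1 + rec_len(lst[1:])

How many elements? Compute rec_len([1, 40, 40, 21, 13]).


rec_len([1, 40, 40, 21, 13]) = 1 + rec_len([40, 40, 21, 13])
rec_len([40, 40, 21, 13]) = 1 + rec_len([40, 21, 13])
rec_len([40, 21, 13]) = 1 + rec_len([21, 13])
rec_len([21, 13]) = 1 + rec_len([13])
rec_len([13]) = 1 + rec_len([])
rec_len([]) = 0  (base case)
Unwinding: 1 + 1 + 1 + 1 + 1 + 0 = 5

5


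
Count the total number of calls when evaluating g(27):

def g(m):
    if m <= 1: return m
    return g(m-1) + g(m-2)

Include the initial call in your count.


Let C(n) = total calls for g(n)
C(0) = 1, C(1) = 1
C(2) = 1 + C(1) + C(0) = 1 + 1 + 1 = 3
C(3) = 1 + C(2) + C(1) = 1 + 3 + 1 = 5
C(4) = 1 + C(3) + C(2) = 1 + 5 + 3 = 9
C(5) = 1 + C(4) + C(3) = 1 + 9 + 5 = 15
C(6) = 1 + C(5) + C(4) = 1 + 15 + 9 = 25
C(7) = 1 + C(6) + C(5) = 1 + 25 + 15 = 41
C(8) = 1 + C(7) + C(6) = 1 + 41 + 25 = 67
C(9) = 1 + C(8) + C(7) = 1 + 67 + 41 = 109
C(10) = 1 + C(9) + C(8) = 1 + 109 + 67 = 177
C(11) = 1 + C(10) + C(9) = 1 + 177 + 109 = 287
C(12) = 1 + C(11) + C(10) = 1 + 287 + 177 = 465
C(13) = 1 + C(12) + C(11) = 1 + 465 + 287 = 753
C(14) = 1 + C(13) + C(12) = 1 + 753 + 465 = 1219
C(15) = 1 + C(14) + C(13) = 1 + 1219 + 753 = 1973
C(16) = 1 + C(15) + C(14) = 1 + 1973 + 1219 = 3193
C(17) = 1 + C(16) + C(15) = 1 + 3193 + 1973 = 5167
C(18) = 1 + C(17) + C(16) = 1 + 5167 + 3193 = 8361
C(19) = 1 + C(18) + C(17) = 1 + 8361 + 5167 = 13529
C(20) = 1 + C(19) + C(18) = 1 + 13529 + 8361 = 21891
C(21) = 1 + C(20) + C(19) = 1 + 21891 + 13529 = 35421
C(22) = 1 + C(21) + C(20) = 1 + 35421 + 21891 = 57313
C(23) = 1 + C(22) + C(21) = 1 + 57313 + 35421 = 92735
C(24) = 1 + C(23) + C(22) = 1 + 92735 + 57313 = 150049
C(25) = 1 + C(24) + C(23) = 1 + 150049 + 92735 = 242785
C(26) = 1 + C(25) + C(24) = 1 + 242785 + 150049 = 392835
C(27) = 1 + C(26) + C(25) = 1 + 392835 + 242785 = 635621

635621


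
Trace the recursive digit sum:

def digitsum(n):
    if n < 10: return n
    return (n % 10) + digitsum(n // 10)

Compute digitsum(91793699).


digitsum(91793699) = 9 + digitsum(9179369)
digitsum(9179369) = 9 + digitsum(917936)
digitsum(917936) = 6 + digitsum(91793)
digitsum(91793) = 3 + digitsum(9179)
digitsum(9179) = 9 + digitsum(917)
digitsum(917) = 7 + digitsum(91)
digitsum(91) = 1 + digitsum(9)
digitsum(9) = 9  (base case)
Total: 9 + 9 + 6 + 3 + 9 + 7 + 1 + 9 = 53

53


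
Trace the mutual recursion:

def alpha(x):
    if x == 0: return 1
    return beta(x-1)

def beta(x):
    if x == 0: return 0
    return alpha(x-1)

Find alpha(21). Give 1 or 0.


alpha(21) = beta(20)
beta(20) = alpha(19)
alpha(19) = beta(18)
beta(18) = alpha(17)
alpha(17) = beta(16)
beta(16) = alpha(15)
alpha(15) = beta(14)
beta(14) = alpha(13)
alpha(13) = beta(12)
beta(12) = alpha(11)
alpha(11) = beta(10)
beta(10) = alpha(9)
alpha(9) = beta(8)
beta(8) = alpha(7)
alpha(7) = beta(6)
beta(6) = alpha(5)
alpha(5) = beta(4)
beta(4) = alpha(3)
alpha(3) = beta(2)
beta(2) = alpha(1)
alpha(1) = beta(0)
beta(0) = 0  (base case)
Result: 0

0


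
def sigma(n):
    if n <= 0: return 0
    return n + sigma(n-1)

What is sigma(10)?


sigma(10)
= 10 + 9 + 8 + 7 + 6 + 5 + 4 + 3 + 2 + 1 + sigma(0)
= 10 + 9 + 8 + 7 + 6 + 5 + 4 + 3 + 2 + 1 + 0
= 55

55


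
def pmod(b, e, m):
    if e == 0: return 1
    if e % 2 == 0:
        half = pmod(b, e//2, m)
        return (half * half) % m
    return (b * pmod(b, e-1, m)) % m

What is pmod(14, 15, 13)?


pmod(14, 15, 13): e is odd, compute pmod(14, 14, 13)
  pmod(14, 14, 13): e is even, compute pmod(14, 7, 13)
    pmod(14, 7, 13): e is odd, compute pmod(14, 6, 13)
      pmod(14, 6, 13): e is even, compute pmod(14, 3, 13)
        pmod(14, 3, 13): e is odd, compute pmod(14, 2, 13)
          pmod(14, 2, 13): e is even, compute pmod(14, 1, 13)
          pmod(14, 1, 13): e is odd, compute pmod(14, 0, 13)
          pmod(14, 0, 13) = 1
          (14 * 1) % 13 = 1
          half=1, (1*1) % 13 = 1
        (14 * 1) % 13 = 1
      half=1, (1*1) % 13 = 1
    (14 * 1) % 13 = 1
  half=1, (1*1) % 13 = 1
(14 * 1) % 13 = 1

1


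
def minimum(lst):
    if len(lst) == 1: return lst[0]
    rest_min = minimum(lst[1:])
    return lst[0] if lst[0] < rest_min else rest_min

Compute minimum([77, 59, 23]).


minimum([77, 59, 23]): compare 77 with minimum([59, 23])
minimum([59, 23]): compare 59 with minimum([23])
minimum([23]) = 23  (base case)
Compare 59 with 23 -> 23
Compare 77 with 23 -> 23

23


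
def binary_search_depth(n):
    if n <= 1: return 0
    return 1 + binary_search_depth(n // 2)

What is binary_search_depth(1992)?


1992 / 2 = 996
996 / 2 = 498
498 / 2 = 249
249 / 2 = 124
124 / 2 = 62
62 / 2 = 31
31 / 2 = 15
15 / 2 = 7
7 / 2 = 3
3 / 2 = 1
Reached 1 after 10 halvings

10


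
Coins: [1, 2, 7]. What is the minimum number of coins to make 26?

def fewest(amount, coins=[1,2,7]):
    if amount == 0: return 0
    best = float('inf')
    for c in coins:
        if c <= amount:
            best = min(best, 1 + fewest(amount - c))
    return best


Building up with DP:
fewest(0) = 0
fewest(1) = min(1+fewest(0)=1+0=1) = 1
fewest(2) = min(1+fewest(1)=1+1=2, 1+fewest(0)=1+0=1) = 1
fewest(3) = min(1+fewest(2)=1+1=2, 1+fewest(1)=1+1=2) = 2
fewest(4) = min(1+fewest(3)=1+2=3, 1+fewest(2)=1+1=2) = 2
fewest(5) = min(1+fewest(4)=1+2=3, 1+fewest(3)=1+2=3) = 3
fewest(6) = min(1+fewest(5)=1+3=4, 1+fewest(4)=1+2=3) = 3
fewest(7) = min(1+fewest(6)=1+3=4, 1+fewest(5)=1+3=4, 1+fewest(0)=1+0=1) = 1
fewest(8) = min(1+fewest(7)=1+1=2, 1+fewest(6)=1+3=4, 1+fewest(1)=1+1=2) = 2
fewest(9) = min(1+fewest(8)=1+2=3, 1+fewest(7)=1+1=2, 1+fewest(2)=1+1=2) = 2
fewest(10) = min(1+fewest(9)=1+2=3, 1+fewest(8)=1+2=3, 1+fewest(3)=1+2=3) = 3
fewest(11) = min(1+fewest(10)=1+3=4, 1+fewest(9)=1+2=3, 1+fewest(4)=1+2=3) = 3
fewest(12) = min(1+fewest(11)=1+3=4, 1+fewest(10)=1+3=4, 1+fewest(5)=1+3=4) = 4
fewest(13) = min(1+fewest(12)=1+4=5, 1+fewest(11)=1+3=4, 1+fewest(6)=1+3=4) = 4
fewest(14) = min(1+fewest(13)=1+4=5, 1+fewest(12)=1+4=5, 1+fewest(7)=1+1=2) = 2
fewest(15) = min(1+fewest(14)=1+2=3, 1+fewest(13)=1+4=5, 1+fewest(8)=1+2=3) = 3
fewest(16) = min(1+fewest(15)=1+3=4, 1+fewest(14)=1+2=3, 1+fewest(9)=1+2=3) = 3
fewest(17) = min(1+fewest(16)=1+3=4, 1+fewest(15)=1+3=4, 1+fewest(10)=1+3=4) = 4
fewest(18) = min(1+fewest(17)=1+4=5, 1+fewest(16)=1+3=4, 1+fewest(11)=1+3=4) = 4
fewest(19) = min(1+fewest(18)=1+4=5, 1+fewest(17)=1+4=5, 1+fewest(12)=1+4=5) = 5
fewest(20) = min(1+fewest(19)=1+5=6, 1+fewest(18)=1+4=5, 1+fewest(13)=1+4=5) = 5
fewest(21) = min(1+fewest(20)=1+5=6, 1+fewest(19)=1+5=6, 1+fewest(14)=1+2=3) = 3
fewest(22) = min(1+fewest(21)=1+3=4, 1+fewest(20)=1+5=6, 1+fewest(15)=1+3=4) = 4
fewest(23) = min(1+fewest(22)=1+4=5, 1+fewest(21)=1+3=4, 1+fewest(16)=1+3=4) = 4
fewest(24) = min(1+fewest(23)=1+4=5, 1+fewest(22)=1+4=5, 1+fewest(17)=1+4=5) = 5
fewest(25) = min(1+fewest(24)=1+5=6, 1+fewest(23)=1+4=5, 1+fewest(18)=1+4=5) = 5
fewest(26) = min(1+fewest(25)=1+5=6, 1+fewest(24)=1+5=6, 1+fewest(19)=1+5=6) = 6

6


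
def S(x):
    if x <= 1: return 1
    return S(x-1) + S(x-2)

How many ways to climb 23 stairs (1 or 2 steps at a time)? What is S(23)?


Building up from base cases:
S(0) = 1
S(1) = 1
S(2) = S(1) + S(0) = 1 + 1 = 2
S(3) = S(2) + S(1) = 2 + 1 = 3
S(4) = S(3) + S(2) = 3 + 2 = 5
S(5) = S(4) + S(3) = 5 + 3 = 8
S(6) = S(5) + S(4) = 8 + 5 = 13
S(7) = S(6) + S(5) = 13 + 8 = 21
S(8) = S(7) + S(6) = 21 + 13 = 34
S(9) = S(8) + S(7) = 34 + 21 = 55
S(10) = S(9) + S(8) = 55 + 34 = 89
S(11) = S(10) + S(9) = 89 + 55 = 144
S(12) = S(11) + S(10) = 144 + 89 = 233
S(13) = S(12) + S(11) = 233 + 144 = 377
S(14) = S(13) + S(12) = 377 + 233 = 610
S(15) = S(14) + S(13) = 610 + 377 = 987
S(16) = S(15) + S(14) = 987 + 610 = 1597
S(17) = S(16) + S(15) = 1597 + 987 = 2584
S(18) = S(17) + S(16) = 2584 + 1597 = 4181
S(19) = S(18) + S(17) = 4181 + 2584 = 6765
S(20) = S(19) + S(18) = 6765 + 4181 = 10946
S(21) = S(20) + S(19) = 10946 + 6765 = 17711
S(22) = S(21) + S(20) = 17711 + 10946 = 28657
S(23) = S(22) + S(21) = 28657 + 17711 = 46368

46368


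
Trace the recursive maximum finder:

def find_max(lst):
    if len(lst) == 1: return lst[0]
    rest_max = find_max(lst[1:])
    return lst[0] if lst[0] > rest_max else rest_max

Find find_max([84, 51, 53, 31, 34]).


find_max([84, 51, 53, 31, 34]): compare 84 with find_max([51, 53, 31, 34])
find_max([51, 53, 31, 34]): compare 51 with find_max([53, 31, 34])
find_max([53, 31, 34]): compare 53 with find_max([31, 34])
find_max([31, 34]): compare 31 with find_max([34])
find_max([34]) = 34  (base case)
Compare 31 with 34 -> 34
Compare 53 with 34 -> 53
Compare 51 with 53 -> 53
Compare 84 with 53 -> 84

84


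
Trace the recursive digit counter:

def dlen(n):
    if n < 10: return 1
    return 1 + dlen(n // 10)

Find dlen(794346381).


dlen(794346381) = 1 + dlen(79434638)
dlen(79434638) = 1 + dlen(7943463)
dlen(7943463) = 1 + dlen(794346)
dlen(794346) = 1 + dlen(79434)
dlen(79434) = 1 + dlen(7943)
dlen(7943) = 1 + dlen(794)
dlen(794) = 1 + dlen(79)
dlen(79) = 1 + dlen(7)
dlen(7) = 1  (base case: 7 < 10)
Unwinding: 1 + 1 + 1 + 1 + 1 + 1 + 1 + 1 + 1 = 9

9


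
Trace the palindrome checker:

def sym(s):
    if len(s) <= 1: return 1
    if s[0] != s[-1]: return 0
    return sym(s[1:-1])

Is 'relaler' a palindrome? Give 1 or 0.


sym('relaler'): s[0]='r' == s[-1]='r' -> check sym('elale')
sym('elale'): s[0]='e' == s[-1]='e' -> check sym('lal')
sym('lal'): s[0]='l' == s[-1]='l' -> check sym('a')
sym('a'): len <= 1 -> return 1  (base case)
Result: 1 (palindrome)

1


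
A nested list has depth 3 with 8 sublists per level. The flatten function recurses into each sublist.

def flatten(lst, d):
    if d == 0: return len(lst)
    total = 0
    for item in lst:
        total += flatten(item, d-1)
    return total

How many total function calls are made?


At depth 0 (root): 1 call
At depth 1: each of 1 parents calls flatten on 8 children = 8 calls
At depth 2: each of 8 parents calls flatten on 8 children = 64 calls
At depth 3: each of 64 parents calls flatten on 8 children = 512 calls
Total: 1 + 8 + 64 + 512 = 585

585


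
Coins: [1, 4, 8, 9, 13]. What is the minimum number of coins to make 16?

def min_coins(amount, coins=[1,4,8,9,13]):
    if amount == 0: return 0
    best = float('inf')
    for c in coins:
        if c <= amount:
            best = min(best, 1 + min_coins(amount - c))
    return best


Building up with DP:
min_coins(0) = 0
min_coins(1) = min(1+min_coins(0)=1+0=1) = 1
min_coins(2) = min(1+min_coins(1)=1+1=2) = 2
min_coins(3) = min(1+min_coins(2)=1+2=3) = 3
min_coins(4) = min(1+min_coins(3)=1+3=4, 1+min_coins(0)=1+0=1) = 1
min_coins(5) = min(1+min_coins(4)=1+1=2, 1+min_coins(1)=1+1=2) = 2
min_coins(6) = min(1+min_coins(5)=1+2=3, 1+min_coins(2)=1+2=3) = 3
min_coins(7) = min(1+min_coins(6)=1+3=4, 1+min_coins(3)=1+3=4) = 4
min_coins(8) = min(1+min_coins(7)=1+4=5, 1+min_coins(4)=1+1=2, 1+min_coins(0)=1+0=1) = 1
min_coins(9) = min(1+min_coins(8)=1+1=2, 1+min_coins(5)=1+2=3, 1+min_coins(1)=1+1=2, 1+min_coins(0)=1+0=1) = 1
min_coins(10) = min(1+min_coins(9)=1+1=2, 1+min_coins(6)=1+3=4, 1+min_coins(2)=1+2=3, 1+min_coins(1)=1+1=2) = 2
min_coins(11) = min(1+min_coins(10)=1+2=3, 1+min_coins(7)=1+4=5, 1+min_coins(3)=1+3=4, 1+min_coins(2)=1+2=3) = 3
min_coins(12) = min(1+min_coins(11)=1+3=4, 1+min_coins(8)=1+1=2, 1+min_coins(4)=1+1=2, 1+min_coins(3)=1+3=4) = 2
min_coins(13) = min(1+min_coins(12)=1+2=3, 1+min_coins(9)=1+1=2, 1+min_coins(5)=1+2=3, 1+min_coins(4)=1+1=2, 1+min_coins(0)=1+0=1) = 1
min_coins(14) = min(1+min_coins(13)=1+1=2, 1+min_coins(10)=1+2=3, 1+min_coins(6)=1+3=4, 1+min_coins(5)=1+2=3, 1+min_coins(1)=1+1=2) = 2
min_coins(15) = min(1+min_coins(14)=1+2=3, 1+min_coins(11)=1+3=4, 1+min_coins(7)=1+4=5, 1+min_coins(6)=1+3=4, 1+min_coins(2)=1+2=3) = 3
min_coins(16) = min(1+min_coins(15)=1+3=4, 1+min_coins(12)=1+2=3, 1+min_coins(8)=1+1=2, 1+min_coins(7)=1+4=5, 1+min_coins(3)=1+3=4) = 2

2


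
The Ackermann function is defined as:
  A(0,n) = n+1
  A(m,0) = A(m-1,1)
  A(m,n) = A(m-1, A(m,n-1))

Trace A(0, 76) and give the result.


A(0, 76) = 77
Result: A(0, 76) = 77

77


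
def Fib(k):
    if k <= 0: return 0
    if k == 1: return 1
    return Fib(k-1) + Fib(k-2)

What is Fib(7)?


Computing Fib(7) bottom-up:
Fib(0) = 0
Fib(1) = 1
Fib(2) = Fib(1) + Fib(0) = 1 + 0 = 1
Fib(3) = Fib(2) + Fib(1) = 1 + 1 = 2
Fib(4) = Fib(3) + Fib(2) = 2 + 1 = 3
Fib(5) = Fib(4) + Fib(3) = 3 + 2 = 5
Fib(6) = Fib(5) + Fib(4) = 5 + 3 = 8
Fib(7) = Fib(6) + Fib(5) = 8 + 5 = 13

13


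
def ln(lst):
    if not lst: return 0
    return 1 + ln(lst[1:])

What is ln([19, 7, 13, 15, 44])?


ln([19, 7, 13, 15, 44]) = 1 + ln([7, 13, 15, 44])
ln([7, 13, 15, 44]) = 1 + ln([13, 15, 44])
ln([13, 15, 44]) = 1 + ln([15, 44])
ln([15, 44]) = 1 + ln([44])
ln([44]) = 1 + ln([])
ln([]) = 0  (base case)
Unwinding: 1 + 1 + 1 + 1 + 1 + 0 = 5

5


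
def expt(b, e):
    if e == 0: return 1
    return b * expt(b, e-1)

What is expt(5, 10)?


expt(5, 10)
= 5 * expt(5, 9)
= 5 * 5 * expt(5, 8)
= 5 * 5 * 5 * expt(5, 7)
= 5 * 5 * 5 * 5 * expt(5, 6)
= 5 * 5 * 5 * 5 * 5 * expt(5, 5)
= 5 * 5 * 5 * 5 * 5 * 5 * expt(5, 4)
= 5 * 5 * 5 * 5 * 5 * 5 * 5 * expt(5, 3)
= 5 * 5 * 5 * 5 * 5 * 5 * 5 * 5 * expt(5, 2)
= 5 * 5 * 5 * 5 * 5 * 5 * 5 * 5 * 5 * expt(5, 1)
= 5 * 5 * 5 * 5 * 5 * 5 * 5 * 5 * 5 * 5 * expt(5, 0)
= 5 * 5 * 5 * 5 * 5 * 5 * 5 * 5 * 5 * 5 * 1
= 9765625

9765625


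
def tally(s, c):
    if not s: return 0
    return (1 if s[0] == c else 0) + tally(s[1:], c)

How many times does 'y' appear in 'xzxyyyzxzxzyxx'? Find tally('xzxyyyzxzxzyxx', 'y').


s[0]='x' != 'y' -> 0
s[0]='z' != 'y' -> 0
s[0]='x' != 'y' -> 0
s[0]='y' == 'y' -> 1
s[0]='y' == 'y' -> 1
s[0]='y' == 'y' -> 1
s[0]='z' != 'y' -> 0
s[0]='x' != 'y' -> 0
s[0]='z' != 'y' -> 0
s[0]='x' != 'y' -> 0
s[0]='z' != 'y' -> 0
s[0]='y' == 'y' -> 1
s[0]='x' != 'y' -> 0
s[0]='x' != 'y' -> 0
Sum: 0 + 0 + 0 + 1 + 1 + 1 + 0 + 0 + 0 + 0 + 0 + 1 + 0 + 0 = 4

4


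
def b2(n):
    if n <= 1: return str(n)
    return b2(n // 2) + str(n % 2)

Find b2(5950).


b2(5950) = b2(2975) + '0'
b2(2975) = b2(1487) + '1'
b2(1487) = b2(743) + '1'
b2(743) = b2(371) + '1'
b2(371) = b2(185) + '1'
b2(185) = b2(92) + '1'
b2(92) = b2(46) + '0'
b2(46) = b2(23) + '0'
b2(23) = b2(11) + '1'
b2(11) = b2(5) + '1'
b2(5) = b2(2) + '1'
b2(2) = b2(1) + '0'
b2(1) = '1'  (base case)
Concatenating: '1' + '0' + '1' + '1' + '1' + '0' + '0' + '1' + '1' + '1' + '1' + '1' + '0' = '1011100111110'

1011100111110


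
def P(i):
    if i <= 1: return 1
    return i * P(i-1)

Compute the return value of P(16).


P(16)
= 16 * P(15)
= 16 * 15 * P(14)
= 16 * 15 * 14 * P(13)
= 16 * 15 * 14 * 13 * P(12)
= 16 * 15 * 14 * 13 * 12 * P(11)
= 16 * 15 * 14 * 13 * 12 * 11 * P(10)
= 16 * 15 * 14 * 13 * 12 * 11 * 10 * P(9)
= 16 * 15 * 14 * 13 * 12 * 11 * 10 * 9 * P(8)
= 16 * 15 * 14 * 13 * 12 * 11 * 10 * 9 * 8 * P(7)
= 16 * 15 * 14 * 13 * 12 * 11 * 10 * 9 * 8 * 7 * P(6)
= 16 * 15 * 14 * 13 * 12 * 11 * 10 * 9 * 8 * 7 * 6 * P(5)
= 16 * 15 * 14 * 13 * 12 * 11 * 10 * 9 * 8 * 7 * 6 * 5 * P(4)
= 16 * 15 * 14 * 13 * 12 * 11 * 10 * 9 * 8 * 7 * 6 * 5 * 4 * P(3)
= 16 * 15 * 14 * 13 * 12 * 11 * 10 * 9 * 8 * 7 * 6 * 5 * 4 * 3 * P(2)
= 16 * 15 * 14 * 13 * 12 * 11 * 10 * 9 * 8 * 7 * 6 * 5 * 4 * 3 * 2 * P(1)
= 16 * 15 * 14 * 13 * 12 * 11 * 10 * 9 * 8 * 7 * 6 * 5 * 4 * 3 * 2 * 1
= 20922789888000

20922789888000


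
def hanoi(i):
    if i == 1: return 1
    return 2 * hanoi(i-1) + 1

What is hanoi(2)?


hanoi(2) = 2 * hanoi(1) + 1
hanoi(1) = 1  (base case)
hanoi(2) = 2 * 1 + 1 = 3

3


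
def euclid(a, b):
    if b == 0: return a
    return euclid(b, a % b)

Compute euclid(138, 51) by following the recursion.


euclid(138, 51) = euclid(51, 36)
euclid(51, 36) = euclid(36, 15)
euclid(36, 15) = euclid(15, 6)
euclid(15, 6) = euclid(6, 3)
euclid(6, 3) = euclid(3, 0)
euclid(3, 0) = 3  (base case)

3


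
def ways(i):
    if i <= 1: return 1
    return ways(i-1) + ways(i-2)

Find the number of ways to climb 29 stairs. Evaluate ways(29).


Building up from base cases:
ways(0) = 1
ways(1) = 1
ways(2) = ways(1) + ways(0) = 1 + 1 = 2
ways(3) = ways(2) + ways(1) = 2 + 1 = 3
ways(4) = ways(3) + ways(2) = 3 + 2 = 5
ways(5) = ways(4) + ways(3) = 5 + 3 = 8
ways(6) = ways(5) + ways(4) = 8 + 5 = 13
ways(7) = ways(6) + ways(5) = 13 + 8 = 21
ways(8) = ways(7) + ways(6) = 21 + 13 = 34
ways(9) = ways(8) + ways(7) = 34 + 21 = 55
ways(10) = ways(9) + ways(8) = 55 + 34 = 89
ways(11) = ways(10) + ways(9) = 89 + 55 = 144
ways(12) = ways(11) + ways(10) = 144 + 89 = 233
ways(13) = ways(12) + ways(11) = 233 + 144 = 377
ways(14) = ways(13) + ways(12) = 377 + 233 = 610
ways(15) = ways(14) + ways(13) = 610 + 377 = 987
ways(16) = ways(15) + ways(14) = 987 + 610 = 1597
ways(17) = ways(16) + ways(15) = 1597 + 987 = 2584
ways(18) = ways(17) + ways(16) = 2584 + 1597 = 4181
ways(19) = ways(18) + ways(17) = 4181 + 2584 = 6765
ways(20) = ways(19) + ways(18) = 6765 + 4181 = 10946
ways(21) = ways(20) + ways(19) = 10946 + 6765 = 17711
ways(22) = ways(21) + ways(20) = 17711 + 10946 = 28657
ways(23) = ways(22) + ways(21) = 28657 + 17711 = 46368
ways(24) = ways(23) + ways(22) = 46368 + 28657 = 75025
ways(25) = ways(24) + ways(23) = 75025 + 46368 = 121393
ways(26) = ways(25) + ways(24) = 121393 + 75025 = 196418
ways(27) = ways(26) + ways(25) = 196418 + 121393 = 317811
ways(28) = ways(27) + ways(26) = 317811 + 196418 = 514229
ways(29) = ways(28) + ways(27) = 514229 + 317811 = 832040

832040


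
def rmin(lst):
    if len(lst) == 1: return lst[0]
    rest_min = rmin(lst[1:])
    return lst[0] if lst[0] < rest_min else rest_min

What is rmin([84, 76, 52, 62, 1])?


rmin([84, 76, 52, 62, 1]): compare 84 with rmin([76, 52, 62, 1])
rmin([76, 52, 62, 1]): compare 76 with rmin([52, 62, 1])
rmin([52, 62, 1]): compare 52 with rmin([62, 1])
rmin([62, 1]): compare 62 with rmin([1])
rmin([1]) = 1  (base case)
Compare 62 with 1 -> 1
Compare 52 with 1 -> 1
Compare 76 with 1 -> 1
Compare 84 with 1 -> 1

1


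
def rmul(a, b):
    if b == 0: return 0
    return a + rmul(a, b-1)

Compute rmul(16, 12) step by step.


rmul(16, 12) = 16 + rmul(16, 11)
rmul(16, 11) = 16 + rmul(16, 10)
rmul(16, 10) = 16 + rmul(16, 9)
rmul(16, 9) = 16 + rmul(16, 8)
rmul(16, 8) = 16 + rmul(16, 7)
rmul(16, 7) = 16 + rmul(16, 6)
rmul(16, 6) = 16 + rmul(16, 5)
rmul(16, 5) = 16 + rmul(16, 4)
rmul(16, 4) = 16 + rmul(16, 3)
rmul(16, 3) = 16 + rmul(16, 2)
rmul(16, 2) = 16 + rmul(16, 1)
rmul(16, 1) = 16 + rmul(16, 0)
rmul(16, 0) = 0  (base case)
Total: 16 + 16 + 16 + 16 + 16 + 16 + 16 + 16 + 16 + 16 + 16 + 16 + 0 = 192

192


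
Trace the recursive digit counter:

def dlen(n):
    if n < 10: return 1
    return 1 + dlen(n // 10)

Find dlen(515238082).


dlen(515238082) = 1 + dlen(51523808)
dlen(51523808) = 1 + dlen(5152380)
dlen(5152380) = 1 + dlen(515238)
dlen(515238) = 1 + dlen(51523)
dlen(51523) = 1 + dlen(5152)
dlen(5152) = 1 + dlen(515)
dlen(515) = 1 + dlen(51)
dlen(51) = 1 + dlen(5)
dlen(5) = 1  (base case: 5 < 10)
Unwinding: 1 + 1 + 1 + 1 + 1 + 1 + 1 + 1 + 1 = 9

9


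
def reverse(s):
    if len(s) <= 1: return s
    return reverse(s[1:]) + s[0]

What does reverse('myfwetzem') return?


reverse('myfwetzem') = reverse('yfwetzem') + 'm'
reverse('yfwetzem') = reverse('fwetzem') + 'y'
reverse('fwetzem') = reverse('wetzem') + 'f'
reverse('wetzem') = reverse('etzem') + 'w'
reverse('etzem') = reverse('tzem') + 'e'
reverse('tzem') = reverse('zem') + 't'
reverse('zem') = reverse('em') + 'z'
reverse('em') = reverse('m') + 'e'
reverse('m') = 'm'  (base case)
Concatenating: 'm' + 'e' + 'z' + 't' + 'e' + 'w' + 'f' + 'y' + 'm' = 'meztewfym'

meztewfym


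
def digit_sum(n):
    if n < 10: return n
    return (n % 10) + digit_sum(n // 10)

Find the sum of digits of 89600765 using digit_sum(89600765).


digit_sum(89600765) = 5 + digit_sum(8960076)
digit_sum(8960076) = 6 + digit_sum(896007)
digit_sum(896007) = 7 + digit_sum(89600)
digit_sum(89600) = 0 + digit_sum(8960)
digit_sum(8960) = 0 + digit_sum(896)
digit_sum(896) = 6 + digit_sum(89)
digit_sum(89) = 9 + digit_sum(8)
digit_sum(8) = 8  (base case)
Total: 5 + 6 + 7 + 0 + 0 + 6 + 9 + 8 = 41

41


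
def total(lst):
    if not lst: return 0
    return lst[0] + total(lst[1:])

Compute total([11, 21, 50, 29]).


total([11, 21, 50, 29]) = 11 + total([21, 50, 29])
total([21, 50, 29]) = 21 + total([50, 29])
total([50, 29]) = 50 + total([29])
total([29]) = 29 + total([])
total([]) = 0  (base case)
Total: 11 + 21 + 50 + 29 + 0 = 111

111


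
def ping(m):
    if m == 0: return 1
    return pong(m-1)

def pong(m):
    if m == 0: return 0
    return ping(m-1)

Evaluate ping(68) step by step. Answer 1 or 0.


ping(68) = pong(67)
pong(67) = ping(66)
ping(66) = pong(65)
pong(65) = ping(64)
ping(64) = pong(63)
pong(63) = ping(62)
ping(62) = pong(61)
pong(61) = ping(60)
ping(60) = pong(59)
pong(59) = ping(58)
ping(58) = pong(57)
pong(57) = ping(56)
ping(56) = pong(55)
pong(55) = ping(54)
ping(54) = pong(53)
pong(53) = ping(52)
ping(52) = pong(51)
pong(51) = ping(50)
ping(50) = pong(49)
pong(49) = ping(48)
ping(48) = pong(47)
pong(47) = ping(46)
ping(46) = pong(45)
pong(45) = ping(44)
ping(44) = pong(43)
pong(43) = ping(42)
ping(42) = pong(41)
pong(41) = ping(40)
ping(40) = pong(39)
pong(39) = ping(38)
ping(38) = pong(37)
pong(37) = ping(36)
ping(36) = pong(35)
pong(35) = ping(34)
ping(34) = pong(33)
pong(33) = ping(32)
ping(32) = pong(31)
pong(31) = ping(30)
ping(30) = pong(29)
pong(29) = ping(28)
ping(28) = pong(27)
pong(27) = ping(26)
ping(26) = pong(25)
pong(25) = ping(24)
ping(24) = pong(23)
pong(23) = ping(22)
ping(22) = pong(21)
pong(21) = ping(20)
ping(20) = pong(19)
pong(19) = ping(18)
ping(18) = pong(17)
pong(17) = ping(16)
ping(16) = pong(15)
pong(15) = ping(14)
ping(14) = pong(13)
pong(13) = ping(12)
ping(12) = pong(11)
pong(11) = ping(10)
ping(10) = pong(9)
pong(9) = ping(8)
ping(8) = pong(7)
pong(7) = ping(6)
ping(6) = pong(5)
pong(5) = ping(4)
ping(4) = pong(3)
pong(3) = ping(2)
ping(2) = pong(1)
pong(1) = ping(0)
ping(0) = 1  (base case)
Result: 1

1


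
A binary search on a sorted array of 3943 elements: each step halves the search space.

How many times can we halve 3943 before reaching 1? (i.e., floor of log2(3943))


3943 / 2 = 1971
1971 / 2 = 985
985 / 2 = 492
492 / 2 = 246
246 / 2 = 123
123 / 2 = 61
61 / 2 = 30
30 / 2 = 15
15 / 2 = 7
7 / 2 = 3
3 / 2 = 1
Reached 1 after 11 halvings

11


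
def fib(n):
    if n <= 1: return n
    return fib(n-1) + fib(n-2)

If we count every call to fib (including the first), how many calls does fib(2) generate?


Let C(n) = total calls for fib(n)
C(0) = 1, C(1) = 1
C(2) = 1 + C(1) + C(0) = 1 + 1 + 1 = 3

3


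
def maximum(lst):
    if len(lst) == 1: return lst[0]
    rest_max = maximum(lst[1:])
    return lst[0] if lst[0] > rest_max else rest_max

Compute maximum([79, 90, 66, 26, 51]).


maximum([79, 90, 66, 26, 51]): compare 79 with maximum([90, 66, 26, 51])
maximum([90, 66, 26, 51]): compare 90 with maximum([66, 26, 51])
maximum([66, 26, 51]): compare 66 with maximum([26, 51])
maximum([26, 51]): compare 26 with maximum([51])
maximum([51]) = 51  (base case)
Compare 26 with 51 -> 51
Compare 66 with 51 -> 66
Compare 90 with 66 -> 90
Compare 79 with 90 -> 90

90


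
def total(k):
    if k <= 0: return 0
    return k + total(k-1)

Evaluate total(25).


total(25)
= 25 + 24 + 23 + 22 + 21 + 20 + 19 + 18 + 17 + 16 + 15 + 14 + 13 + 12 + 11 + 10 + 9 + 8 + 7 + 6 + 5 + 4 + 3 + 2 + 1 + total(0)
= 25 + 24 + 23 + 22 + 21 + 20 + 19 + 18 + 17 + 16 + 15 + 14 + 13 + 12 + 11 + 10 + 9 + 8 + 7 + 6 + 5 + 4 + 3 + 2 + 1 + 0
= 325

325


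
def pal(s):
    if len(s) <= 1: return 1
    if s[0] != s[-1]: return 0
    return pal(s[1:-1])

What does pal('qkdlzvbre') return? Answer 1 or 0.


pal('qkdlzvbre'): s[0]='q' != s[-1]='e' -> return 0
Result: 0 (not a palindrome)

0


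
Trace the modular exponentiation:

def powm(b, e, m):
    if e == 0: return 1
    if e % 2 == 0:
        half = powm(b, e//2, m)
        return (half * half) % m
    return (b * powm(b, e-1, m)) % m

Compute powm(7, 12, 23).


powm(7, 12, 23): e is even, compute powm(7, 6, 23)
  powm(7, 6, 23): e is even, compute powm(7, 3, 23)
    powm(7, 3, 23): e is odd, compute powm(7, 2, 23)
      powm(7, 2, 23): e is even, compute powm(7, 1, 23)
        powm(7, 1, 23): e is odd, compute powm(7, 0, 23)
          powm(7, 0, 23) = 1
        (7 * 1) % 23 = 7
      half=7, (7*7) % 23 = 3
    (7 * 3) % 23 = 21
  half=21, (21*21) % 23 = 4
half=4, (4*4) % 23 = 16

16


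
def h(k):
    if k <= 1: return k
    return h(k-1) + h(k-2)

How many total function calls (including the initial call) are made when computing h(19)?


Let C(n) = total calls for h(n)
C(0) = 1, C(1) = 1
C(2) = 1 + C(1) + C(0) = 1 + 1 + 1 = 3
C(3) = 1 + C(2) + C(1) = 1 + 3 + 1 = 5
C(4) = 1 + C(3) + C(2) = 1 + 5 + 3 = 9
C(5) = 1 + C(4) + C(3) = 1 + 9 + 5 = 15
C(6) = 1 + C(5) + C(4) = 1 + 15 + 9 = 25
C(7) = 1 + C(6) + C(5) = 1 + 25 + 15 = 41
C(8) = 1 + C(7) + C(6) = 1 + 41 + 25 = 67
C(9) = 1 + C(8) + C(7) = 1 + 67 + 41 = 109
C(10) = 1 + C(9) + C(8) = 1 + 109 + 67 = 177
C(11) = 1 + C(10) + C(9) = 1 + 177 + 109 = 287
C(12) = 1 + C(11) + C(10) = 1 + 287 + 177 = 465
C(13) = 1 + C(12) + C(11) = 1 + 465 + 287 = 753
C(14) = 1 + C(13) + C(12) = 1 + 753 + 465 = 1219
C(15) = 1 + C(14) + C(13) = 1 + 1219 + 753 = 1973
C(16) = 1 + C(15) + C(14) = 1 + 1973 + 1219 = 3193
C(17) = 1 + C(16) + C(15) = 1 + 3193 + 1973 = 5167
C(18) = 1 + C(17) + C(16) = 1 + 5167 + 3193 = 8361
C(19) = 1 + C(18) + C(17) = 1 + 8361 + 5167 = 13529

13529


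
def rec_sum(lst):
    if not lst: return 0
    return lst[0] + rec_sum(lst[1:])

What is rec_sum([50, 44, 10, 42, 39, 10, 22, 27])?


rec_sum([50, 44, 10, 42, 39, 10, 22, 27]) = 50 + rec_sum([44, 10, 42, 39, 10, 22, 27])
rec_sum([44, 10, 42, 39, 10, 22, 27]) = 44 + rec_sum([10, 42, 39, 10, 22, 27])
rec_sum([10, 42, 39, 10, 22, 27]) = 10 + rec_sum([42, 39, 10, 22, 27])
rec_sum([42, 39, 10, 22, 27]) = 42 + rec_sum([39, 10, 22, 27])
rec_sum([39, 10, 22, 27]) = 39 + rec_sum([10, 22, 27])
rec_sum([10, 22, 27]) = 10 + rec_sum([22, 27])
rec_sum([22, 27]) = 22 + rec_sum([27])
rec_sum([27]) = 27 + rec_sum([])
rec_sum([]) = 0  (base case)
Total: 50 + 44 + 10 + 42 + 39 + 10 + 22 + 27 + 0 = 244

244


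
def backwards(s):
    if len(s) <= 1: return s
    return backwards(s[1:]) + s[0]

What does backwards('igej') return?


backwards('igej') = backwards('gej') + 'i'
backwards('gej') = backwards('ej') + 'g'
backwards('ej') = backwards('j') + 'e'
backwards('j') = 'j'  (base case)
Concatenating: 'j' + 'e' + 'g' + 'i' = 'jegi'

jegi


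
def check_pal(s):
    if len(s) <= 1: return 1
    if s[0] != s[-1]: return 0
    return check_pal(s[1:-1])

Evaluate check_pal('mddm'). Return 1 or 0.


check_pal('mddm'): s[0]='m' == s[-1]='m' -> check check_pal('dd')
check_pal('dd'): s[0]='d' == s[-1]='d' -> check check_pal('')
check_pal(''): len <= 1 -> return 1  (base case)
Result: 1 (palindrome)

1


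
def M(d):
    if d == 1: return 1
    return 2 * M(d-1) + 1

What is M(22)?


M(22) = 2 * M(21) + 1
M(21) = 2 * M(20) + 1
M(20) = 2 * M(19) + 1
M(19) = 2 * M(18) + 1
M(18) = 2 * M(17) + 1
M(17) = 2 * M(16) + 1
M(16) = 2 * M(15) + 1
M(15) = 2 * M(14) + 1
M(14) = 2 * M(13) + 1
M(13) = 2 * M(12) + 1
M(12) = 2 * M(11) + 1
M(11) = 2 * M(10) + 1
M(10) = 2 * M(9) + 1
M(9) = 2 * M(8) + 1
M(8) = 2 * M(7) + 1
M(7) = 2 * M(6) + 1
M(6) = 2 * M(5) + 1
M(5) = 2 * M(4) + 1
M(4) = 2 * M(3) + 1
M(3) = 2 * M(2) + 1
M(2) = 2 * M(1) + 1
M(1) = 1  (base case)
M(2) = 2 * 1 + 1 = 3
M(3) = 2 * 3 + 1 = 7
M(4) = 2 * 7 + 1 = 15
M(5) = 2 * 15 + 1 = 31
M(6) = 2 * 31 + 1 = 63
M(7) = 2 * 63 + 1 = 127
M(8) = 2 * 127 + 1 = 255
M(9) = 2 * 255 + 1 = 511
M(10) = 2 * 511 + 1 = 1023
M(11) = 2 * 1023 + 1 = 2047
M(12) = 2 * 2047 + 1 = 4095
M(13) = 2 * 4095 + 1 = 8191
M(14) = 2 * 8191 + 1 = 16383
M(15) = 2 * 16383 + 1 = 32767
M(16) = 2 * 32767 + 1 = 65535
M(17) = 2 * 65535 + 1 = 131071
M(18) = 2 * 131071 + 1 = 262143
M(19) = 2 * 262143 + 1 = 524287
M(20) = 2 * 524287 + 1 = 1048575
M(21) = 2 * 1048575 + 1 = 2097151
M(22) = 2 * 2097151 + 1 = 4194303

4194303


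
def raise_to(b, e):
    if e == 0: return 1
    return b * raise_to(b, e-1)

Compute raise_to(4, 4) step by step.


raise_to(4, 4)
= 4 * raise_to(4, 3)
= 4 * 4 * raise_to(4, 2)
= 4 * 4 * 4 * raise_to(4, 1)
= 4 * 4 * 4 * 4 * raise_to(4, 0)
= 4 * 4 * 4 * 4 * 1
= 256

256


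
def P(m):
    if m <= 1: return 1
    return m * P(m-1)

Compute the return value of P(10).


P(10)
= 10 * P(9)
= 10 * 9 * P(8)
= 10 * 9 * 8 * P(7)
= 10 * 9 * 8 * 7 * P(6)
= 10 * 9 * 8 * 7 * 6 * P(5)
= 10 * 9 * 8 * 7 * 6 * 5 * P(4)
= 10 * 9 * 8 * 7 * 6 * 5 * 4 * P(3)
= 10 * 9 * 8 * 7 * 6 * 5 * 4 * 3 * P(2)
= 10 * 9 * 8 * 7 * 6 * 5 * 4 * 3 * 2 * P(1)
= 10 * 9 * 8 * 7 * 6 * 5 * 4 * 3 * 2 * 1
= 3628800

3628800


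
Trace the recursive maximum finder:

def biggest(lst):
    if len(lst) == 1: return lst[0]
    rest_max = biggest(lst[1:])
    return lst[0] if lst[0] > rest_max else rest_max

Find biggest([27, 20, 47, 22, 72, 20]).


biggest([27, 20, 47, 22, 72, 20]): compare 27 with biggest([20, 47, 22, 72, 20])
biggest([20, 47, 22, 72, 20]): compare 20 with biggest([47, 22, 72, 20])
biggest([47, 22, 72, 20]): compare 47 with biggest([22, 72, 20])
biggest([22, 72, 20]): compare 22 with biggest([72, 20])
biggest([72, 20]): compare 72 with biggest([20])
biggest([20]) = 20  (base case)
Compare 72 with 20 -> 72
Compare 22 with 72 -> 72
Compare 47 with 72 -> 72
Compare 20 with 72 -> 72
Compare 27 with 72 -> 72

72


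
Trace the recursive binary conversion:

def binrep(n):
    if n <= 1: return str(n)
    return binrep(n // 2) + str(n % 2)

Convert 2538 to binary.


binrep(2538) = binrep(1269) + '0'
binrep(1269) = binrep(634) + '1'
binrep(634) = binrep(317) + '0'
binrep(317) = binrep(158) + '1'
binrep(158) = binrep(79) + '0'
binrep(79) = binrep(39) + '1'
binrep(39) = binrep(19) + '1'
binrep(19) = binrep(9) + '1'
binrep(9) = binrep(4) + '1'
binrep(4) = binrep(2) + '0'
binrep(2) = binrep(1) + '0'
binrep(1) = '1'  (base case)
Concatenating: '1' + '0' + '0' + '1' + '1' + '1' + '1' + '0' + '1' + '0' + '1' + '0' = '100111101010'

100111101010


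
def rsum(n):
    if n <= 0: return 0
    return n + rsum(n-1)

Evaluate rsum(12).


rsum(12)
= 12 + 11 + 10 + 9 + 8 + 7 + 6 + 5 + 4 + 3 + 2 + 1 + rsum(0)
= 12 + 11 + 10 + 9 + 8 + 7 + 6 + 5 + 4 + 3 + 2 + 1 + 0
= 78

78


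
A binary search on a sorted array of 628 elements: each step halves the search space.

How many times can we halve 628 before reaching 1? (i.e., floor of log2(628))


628 / 2 = 314
314 / 2 = 157
157 / 2 = 78
78 / 2 = 39
39 / 2 = 19
19 / 2 = 9
9 / 2 = 4
4 / 2 = 2
2 / 2 = 1
Reached 1 after 9 halvings

9


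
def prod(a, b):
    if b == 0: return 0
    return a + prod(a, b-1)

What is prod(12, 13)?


prod(12, 13) = 12 + prod(12, 12)
prod(12, 12) = 12 + prod(12, 11)
prod(12, 11) = 12 + prod(12, 10)
prod(12, 10) = 12 + prod(12, 9)
prod(12, 9) = 12 + prod(12, 8)
prod(12, 8) = 12 + prod(12, 7)
prod(12, 7) = 12 + prod(12, 6)
prod(12, 6) = 12 + prod(12, 5)
prod(12, 5) = 12 + prod(12, 4)
prod(12, 4) = 12 + prod(12, 3)
prod(12, 3) = 12 + prod(12, 2)
prod(12, 2) = 12 + prod(12, 1)
prod(12, 1) = 12 + prod(12, 0)
prod(12, 0) = 0  (base case)
Total: 12 + 12 + 12 + 12 + 12 + 12 + 12 + 12 + 12 + 12 + 12 + 12 + 12 + 0 = 156

156


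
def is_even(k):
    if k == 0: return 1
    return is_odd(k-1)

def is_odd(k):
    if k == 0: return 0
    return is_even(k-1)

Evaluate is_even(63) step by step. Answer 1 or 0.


is_even(63) = is_odd(62)
is_odd(62) = is_even(61)
is_even(61) = is_odd(60)
is_odd(60) = is_even(59)
is_even(59) = is_odd(58)
is_odd(58) = is_even(57)
is_even(57) = is_odd(56)
is_odd(56) = is_even(55)
is_even(55) = is_odd(54)
is_odd(54) = is_even(53)
is_even(53) = is_odd(52)
is_odd(52) = is_even(51)
is_even(51) = is_odd(50)
is_odd(50) = is_even(49)
is_even(49) = is_odd(48)
is_odd(48) = is_even(47)
is_even(47) = is_odd(46)
is_odd(46) = is_even(45)
is_even(45) = is_odd(44)
is_odd(44) = is_even(43)
is_even(43) = is_odd(42)
is_odd(42) = is_even(41)
is_even(41) = is_odd(40)
is_odd(40) = is_even(39)
is_even(39) = is_odd(38)
is_odd(38) = is_even(37)
is_even(37) = is_odd(36)
is_odd(36) = is_even(35)
is_even(35) = is_odd(34)
is_odd(34) = is_even(33)
is_even(33) = is_odd(32)
is_odd(32) = is_even(31)
is_even(31) = is_odd(30)
is_odd(30) = is_even(29)
is_even(29) = is_odd(28)
is_odd(28) = is_even(27)
is_even(27) = is_odd(26)
is_odd(26) = is_even(25)
is_even(25) = is_odd(24)
is_odd(24) = is_even(23)
is_even(23) = is_odd(22)
is_odd(22) = is_even(21)
is_even(21) = is_odd(20)
is_odd(20) = is_even(19)
is_even(19) = is_odd(18)
is_odd(18) = is_even(17)
is_even(17) = is_odd(16)
is_odd(16) = is_even(15)
is_even(15) = is_odd(14)
is_odd(14) = is_even(13)
is_even(13) = is_odd(12)
is_odd(12) = is_even(11)
is_even(11) = is_odd(10)
is_odd(10) = is_even(9)
is_even(9) = is_odd(8)
is_odd(8) = is_even(7)
is_even(7) = is_odd(6)
is_odd(6) = is_even(5)
is_even(5) = is_odd(4)
is_odd(4) = is_even(3)
is_even(3) = is_odd(2)
is_odd(2) = is_even(1)
is_even(1) = is_odd(0)
is_odd(0) = 0  (base case)
Result: 0

0


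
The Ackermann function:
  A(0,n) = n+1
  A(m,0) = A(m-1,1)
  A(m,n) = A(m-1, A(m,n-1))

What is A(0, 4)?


A(0, 4) = 5
Result: A(0, 4) = 5

5


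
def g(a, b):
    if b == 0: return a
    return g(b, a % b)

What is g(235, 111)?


g(235, 111) = g(111, 13)
g(111, 13) = g(13, 7)
g(13, 7) = g(7, 6)
g(7, 6) = g(6, 1)
g(6, 1) = g(1, 0)
g(1, 0) = 1  (base case)

1


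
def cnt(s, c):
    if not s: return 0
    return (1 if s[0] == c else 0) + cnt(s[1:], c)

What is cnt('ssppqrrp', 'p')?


s[0]='s' != 'p' -> 0
s[0]='s' != 'p' -> 0
s[0]='p' == 'p' -> 1
s[0]='p' == 'p' -> 1
s[0]='q' != 'p' -> 0
s[0]='r' != 'p' -> 0
s[0]='r' != 'p' -> 0
s[0]='p' == 'p' -> 1
Sum: 0 + 0 + 1 + 1 + 0 + 0 + 0 + 1 = 3

3


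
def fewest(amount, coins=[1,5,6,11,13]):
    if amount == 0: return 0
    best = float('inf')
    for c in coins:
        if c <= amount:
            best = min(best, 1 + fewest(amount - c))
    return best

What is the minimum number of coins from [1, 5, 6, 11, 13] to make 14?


Building up with DP:
fewest(0) = 0
fewest(1) = min(1+fewest(0)=1+0=1) = 1
fewest(2) = min(1+fewest(1)=1+1=2) = 2
fewest(3) = min(1+fewest(2)=1+2=3) = 3
fewest(4) = min(1+fewest(3)=1+3=4) = 4
fewest(5) = min(1+fewest(4)=1+4=5, 1+fewest(0)=1+0=1) = 1
fewest(6) = min(1+fewest(5)=1+1=2, 1+fewest(1)=1+1=2, 1+fewest(0)=1+0=1) = 1
fewest(7) = min(1+fewest(6)=1+1=2, 1+fewest(2)=1+2=3, 1+fewest(1)=1+1=2) = 2
fewest(8) = min(1+fewest(7)=1+2=3, 1+fewest(3)=1+3=4, 1+fewest(2)=1+2=3) = 3
fewest(9) = min(1+fewest(8)=1+3=4, 1+fewest(4)=1+4=5, 1+fewest(3)=1+3=4) = 4
fewest(10) = min(1+fewest(9)=1+4=5, 1+fewest(5)=1+1=2, 1+fewest(4)=1+4=5) = 2
fewest(11) = min(1+fewest(10)=1+2=3, 1+fewest(6)=1+1=2, 1+fewest(5)=1+1=2, 1+fewest(0)=1+0=1) = 1
fewest(12) = min(1+fewest(11)=1+1=2, 1+fewest(7)=1+2=3, 1+fewest(6)=1+1=2, 1+fewest(1)=1+1=2) = 2
fewest(13) = min(1+fewest(12)=1+2=3, 1+fewest(8)=1+3=4, 1+fewest(7)=1+2=3, 1+fewest(2)=1+2=3, 1+fewest(0)=1+0=1) = 1
fewest(14) = min(1+fewest(13)=1+1=2, 1+fewest(9)=1+4=5, 1+fewest(8)=1+3=4, 1+fewest(3)=1+3=4, 1+fewest(1)=1+1=2) = 2

2
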